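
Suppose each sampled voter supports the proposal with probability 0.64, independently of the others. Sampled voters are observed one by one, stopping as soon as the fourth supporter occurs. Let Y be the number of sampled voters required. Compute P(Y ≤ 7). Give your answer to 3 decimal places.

Finishing within 7 sampled voters ⇔ at least 4 successes in the first 7. With X ~ Binomial(7, 0.64), P(Y ≤ 7) = 1 − P(X ≤ 3).
  k=0: C(7,0)·0.64^0·0.36^7 = 0.00078
  k=1: C(7,1)·0.64^1·0.36^6 = 0.00975
  k=2: C(7,2)·0.64^2·0.36^5 = 0.05201
  k=3: C(7,3)·0.64^3·0.36^4 = 0.15411
1 − 0.21665 = 0.78335

0.783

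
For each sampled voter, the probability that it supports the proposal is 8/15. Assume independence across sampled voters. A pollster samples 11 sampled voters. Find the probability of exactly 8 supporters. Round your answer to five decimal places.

0.10977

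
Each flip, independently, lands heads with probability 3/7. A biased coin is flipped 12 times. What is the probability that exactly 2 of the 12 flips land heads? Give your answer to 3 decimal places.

X ~ Binomial(n=12, p=0.428571).
P(X=2) = C(12,2) · p^2 · (1−p)^10
= 66 · 0.18367 · 0.0037121 = 0.04500

0.045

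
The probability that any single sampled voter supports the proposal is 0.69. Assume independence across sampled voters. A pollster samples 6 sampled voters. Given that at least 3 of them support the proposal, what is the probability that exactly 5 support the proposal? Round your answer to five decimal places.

0.31576

X ~ Binomial(6, 0.69). Want P(X=5 | X≥3) = P(X=5) / P(X≥3).
P(X=5) = C(6,5)·0.69^5·0.31^1 = 0.2909098
P(X≥3) = 1 − 0.0008875 − 0.0118525 − 0.0659533 = 0.9213068
Ratio = 0.2909098 / 0.9213068 = 0.3157578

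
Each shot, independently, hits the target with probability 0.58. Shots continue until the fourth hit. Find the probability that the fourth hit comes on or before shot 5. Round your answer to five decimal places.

Finishing within 5 shots ⇔ at least 4 successes in the first 5. With X ~ Binomial(5, 0.58), P(Y ≤ 5) = 1 − P(X ≤ 3).
  k=0: C(5,0)·0.58^0·0.42^5 = 0.0130691
  k=1: C(5,1)·0.58^1·0.42^4 = 0.0902392
  k=2: C(5,2)·0.58^2·0.42^3 = 0.2492320
  k=3: C(5,3)·0.58^3·0.42^2 = 0.3441776
1 − 0.6967179 = 0.3032821

0.30328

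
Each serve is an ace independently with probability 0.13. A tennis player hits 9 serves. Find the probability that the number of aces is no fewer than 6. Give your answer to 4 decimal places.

X ~ Binomial(9, 0.13); P(X ≥ 6) = Σ C(9,k) p^k (1−p)^(9−k) over k:
  k=6: C(9,6)·0.13^6·0.87^3 = 0.000267
  k=7: C(9,7)·0.13^7·0.87^2 = 0.000017
  k=8: C(9,8)·0.13^8·0.87^1 = 0.000001
  k=9: C(9,9)·0.13^9·0.87^0 = 0.000000
Total = 0.000285

0.0003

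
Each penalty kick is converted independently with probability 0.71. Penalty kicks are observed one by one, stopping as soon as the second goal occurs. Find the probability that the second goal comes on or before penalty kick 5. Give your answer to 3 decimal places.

0.973

Finishing within 5 penalty kicks ⇔ at least 2 successes in the first 5. With X ~ Binomial(5, 0.71), P(Y ≤ 5) = 1 − P(X ≤ 1).
  k=0: C(5,0)·0.71^0·0.29^5 = 0.00205
  k=1: C(5,1)·0.71^1·0.29^4 = 0.02511
1 − 0.02716 = 0.97284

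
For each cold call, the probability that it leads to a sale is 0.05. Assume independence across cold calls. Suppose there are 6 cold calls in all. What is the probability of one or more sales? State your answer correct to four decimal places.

P(at least one) = 1 − P(none) = 1 − (1 − 0.05)^6
= 1 − 0.735092 = 0.264908

0.2649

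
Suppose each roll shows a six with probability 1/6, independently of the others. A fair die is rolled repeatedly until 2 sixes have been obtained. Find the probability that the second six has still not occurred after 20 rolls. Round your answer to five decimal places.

Needing more than 20 rolls ⇔ fewer than 2 successes in the first 20. With X ~ Binomial(20, 0.166667), P(Y > 20) = P(X ≤ 1).
  k=0: C(20,0)·0.166667^0·0.833333^20 = 0.0260841
  k=1: C(20,1)·0.166667^1·0.833333^19 = 0.1043362
P(X ≤ 1) = 0.1304203

0.13042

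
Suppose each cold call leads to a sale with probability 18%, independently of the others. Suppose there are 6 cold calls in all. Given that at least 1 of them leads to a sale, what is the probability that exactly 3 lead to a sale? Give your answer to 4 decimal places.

X ~ Binomial(6, 0.18). Want P(X=3 | X≥1) = P(X=3) / P(X≥1).
P(X=3) = C(6,3)·0.18^3·0.82^3 = 0.064312
P(X≥1) = 1 − 0.304007 = 0.695993
Ratio = 0.064312 / 0.695993 = 0.092403

0.0924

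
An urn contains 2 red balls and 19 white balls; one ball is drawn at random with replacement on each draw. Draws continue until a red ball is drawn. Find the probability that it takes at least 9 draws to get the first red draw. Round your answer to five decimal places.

Y = number of draws to the first success; geometric, p = 0.095238.
P(Y > 8) = P(first 8 all fail) = (1−p)^8 = 0.4490291

0.44903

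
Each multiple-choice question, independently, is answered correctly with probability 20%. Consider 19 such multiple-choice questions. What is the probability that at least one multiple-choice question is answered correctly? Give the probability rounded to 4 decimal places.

P(at least one) = 1 − P(none) = 1 − (1 − 0.20)^19
= 1 − 0.014412 = 0.985588

0.9856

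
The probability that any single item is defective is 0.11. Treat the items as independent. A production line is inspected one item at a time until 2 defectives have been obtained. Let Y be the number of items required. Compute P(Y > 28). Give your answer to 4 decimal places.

Needing more than 28 items ⇔ fewer than 2 successes in the first 28. With X ~ Binomial(28, 0.11), P(Y > 28) = P(X ≤ 1).
  k=0: C(28,0)·0.11^0·0.89^28 = 0.038275
  k=1: C(28,1)·0.11^1·0.89^27 = 0.132459
P(X ≤ 1) = 0.170734

0.1707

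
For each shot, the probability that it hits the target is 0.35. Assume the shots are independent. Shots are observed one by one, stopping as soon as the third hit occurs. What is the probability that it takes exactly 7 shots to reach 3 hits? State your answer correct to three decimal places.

0.115

Y = trial on which the third success occurs; negative binomial, r=3, p=0.35.
P(Y=7) = C(6,2) · p^3 · (1−p)^4
= 15 · 0.042875 · 0.17851 = 0.11480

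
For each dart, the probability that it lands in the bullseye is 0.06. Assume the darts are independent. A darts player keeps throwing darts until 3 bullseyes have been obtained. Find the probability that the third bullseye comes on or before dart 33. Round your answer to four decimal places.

0.3177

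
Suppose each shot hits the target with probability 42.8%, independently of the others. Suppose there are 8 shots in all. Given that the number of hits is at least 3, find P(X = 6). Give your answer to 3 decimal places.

0.076

X ~ Binomial(8, 0.428). Want P(X=6 | X≥3) = P(X=6) / P(X≥3).
P(X=6) = C(8,6)·0.428^6·0.572^2 = 0.05631
P(X≥3) = 1 − 0.01146 − 0.06860 − 0.17965 = 0.74030
Ratio = 0.05631 / 0.74030 = 0.07607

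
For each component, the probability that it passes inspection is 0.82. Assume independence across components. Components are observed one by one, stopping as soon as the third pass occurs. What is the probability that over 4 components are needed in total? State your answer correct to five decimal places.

Needing more than 4 components ⇔ fewer than 3 successes in the first 4. With X ~ Binomial(4, 0.82), P(Y > 4) = P(X ≤ 2).
  k=0: C(4,0)·0.82^0·0.18^4 = 0.0010498
  k=1: C(4,1)·0.82^1·0.18^3 = 0.0191290
  k=2: C(4,2)·0.82^2·0.18^2 = 0.1307146
P(X ≤ 2) = 0.1508933

0.15089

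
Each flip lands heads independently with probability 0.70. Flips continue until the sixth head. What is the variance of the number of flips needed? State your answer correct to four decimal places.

Y = total flips until the sixth success; negative binomial with r=6, p=0.70.
Var(Y) = r(1−p)/p² = 6·0.30 / 0.70² = 3.673469

3.6735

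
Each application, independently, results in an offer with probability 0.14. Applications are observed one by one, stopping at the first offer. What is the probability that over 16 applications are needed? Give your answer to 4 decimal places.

0.0895

Y = number of applications to the first success; geometric, p = 0.14.
P(Y > 16) = P(first 16 all fail) = (1−p)^16 = 0.089531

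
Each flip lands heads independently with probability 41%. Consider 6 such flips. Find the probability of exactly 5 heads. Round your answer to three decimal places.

X ~ Binomial(n=6, p=0.41).
P(X=5) = C(6,5) · p^5 · (1−p)^1
= 6 · 0.011586 · 0.59 = 0.04101

0.041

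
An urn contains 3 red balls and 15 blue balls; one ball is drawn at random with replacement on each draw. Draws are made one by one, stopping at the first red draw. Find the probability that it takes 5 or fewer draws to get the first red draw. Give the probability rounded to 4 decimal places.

Y = number of draws to the first success; geometric, p = 0.166667.
P(Y ≤ 5) = 1 − (1−p)^5 = 1 − 0.401878 = 0.598122

0.5981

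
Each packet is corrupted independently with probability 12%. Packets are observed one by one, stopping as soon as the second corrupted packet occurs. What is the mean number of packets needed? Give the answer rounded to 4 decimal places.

16.6667

Y = total packets until the second success; negative binomial with r=2, p=0.12.
E[Y] = r / p = 2 / 0.12 = 16.666667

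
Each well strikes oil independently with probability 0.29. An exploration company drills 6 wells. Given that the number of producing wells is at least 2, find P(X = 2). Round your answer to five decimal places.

X ~ Binomial(6, 0.29). Want P(X=2 | X≥2) = P(X=2) / P(X≥2).
P(X=2) = C(6,2)·0.29^2·0.71^4 = 0.3205684
P(X≥2) = 1 − 0.1281003 − 0.3139359 = 0.5579638
Ratio = 0.3205684 / 0.5579638 = 0.5745325

0.57453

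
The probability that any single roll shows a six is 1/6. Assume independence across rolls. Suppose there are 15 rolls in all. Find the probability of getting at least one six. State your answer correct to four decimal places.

0.9351

P(at least one) = 1 − P(none) = 1 − (1 − 0.166667)^15
= 1 − 0.064905 = 0.935095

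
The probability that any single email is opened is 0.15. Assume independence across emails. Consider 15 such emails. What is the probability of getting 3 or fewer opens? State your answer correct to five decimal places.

X ~ Binomial(15, 0.15); P(X ≤ 3) = Σ C(15,k) p^k (1−p)^(15−k) over k:
  k=0: C(15,0)·0.15^0·0.85^15 = 0.0873542
  k=1: C(15,1)·0.15^1·0.85^14 = 0.2312318
  k=2: C(15,2)·0.15^2·0.85^13 = 0.2856392
  k=3: C(15,3)·0.15^3·0.85^12 = 0.2184300
Total = 0.8226552

0.82266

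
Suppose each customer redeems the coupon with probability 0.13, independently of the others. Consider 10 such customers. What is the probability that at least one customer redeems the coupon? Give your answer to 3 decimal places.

P(at least one) = 1 − P(none) = 1 − (1 − 0.13)^10
= 1 − 0.24842 = 0.75158

0.752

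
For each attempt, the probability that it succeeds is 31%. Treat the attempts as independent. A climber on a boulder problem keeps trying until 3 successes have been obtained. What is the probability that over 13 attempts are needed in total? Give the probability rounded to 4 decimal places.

0.1815

Needing more than 13 attempts ⇔ fewer than 3 successes in the first 13. With X ~ Binomial(13, 0.31), P(Y > 13) = P(X ≤ 2).
  k=0: C(13,0)·0.31^0·0.69^13 = 0.008036
  k=1: C(13,1)·0.31^1·0.69^12 = 0.046935
  k=2: C(13,2)·0.31^2·0.69^11 = 0.126520
P(X ≤ 2) = 0.181490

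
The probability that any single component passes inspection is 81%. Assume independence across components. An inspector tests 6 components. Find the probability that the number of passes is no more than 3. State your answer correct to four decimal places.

0.0870

X ~ Binomial(6, 0.81); P(X ≤ 3) = Σ C(6,k) p^k (1−p)^(6−k) over k:
  k=0: C(6,0)·0.81^0·0.19^6 = 0.000047
  k=1: C(6,1)·0.81^1·0.19^5 = 0.001203
  k=2: C(6,2)·0.81^2·0.19^4 = 0.012826
  k=3: C(6,3)·0.81^3·0.19^3 = 0.072903
Total = 0.086979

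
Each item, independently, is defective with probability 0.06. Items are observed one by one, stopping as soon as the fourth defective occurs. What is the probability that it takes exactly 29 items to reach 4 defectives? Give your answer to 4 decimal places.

Y = trial on which the fourth success occurs; negative binomial, r=4, p=0.06.
P(Y=29) = C(28,3) · p^4 · (1−p)^25
= 3276 · 1.296e-05 · 0.21291 = 0.009040

0.0090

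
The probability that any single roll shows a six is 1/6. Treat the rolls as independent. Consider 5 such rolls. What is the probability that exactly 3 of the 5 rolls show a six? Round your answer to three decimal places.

0.032

X ~ Binomial(n=5, p=0.166667).
P(X=3) = C(5,3) · p^3 · (1−p)^2
= 10 · 0.0046296 · 0.69444 = 0.03215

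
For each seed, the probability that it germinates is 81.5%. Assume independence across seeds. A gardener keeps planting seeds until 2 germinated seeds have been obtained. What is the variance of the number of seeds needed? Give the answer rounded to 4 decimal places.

0.5570

Y = total seeds until the second success; negative binomial with r=2, p=0.815.
Var(Y) = r(1−p)/p² = 2·0.185 / 0.815² = 0.557040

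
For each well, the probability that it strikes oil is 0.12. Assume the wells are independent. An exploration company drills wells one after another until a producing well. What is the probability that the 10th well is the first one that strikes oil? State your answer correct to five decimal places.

Geometric (trials to first success), p = 0.12.
P(Y = 10) = (1−p)^9 · p = 0.31648 · 0.12 = 0.0379774

0.03798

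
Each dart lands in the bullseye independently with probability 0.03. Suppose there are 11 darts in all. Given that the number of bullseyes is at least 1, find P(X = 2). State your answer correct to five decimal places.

0.13218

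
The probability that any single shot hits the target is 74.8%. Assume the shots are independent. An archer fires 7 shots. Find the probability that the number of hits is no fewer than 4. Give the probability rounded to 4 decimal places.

0.9276

X ~ Binomial(7, 0.748); P(X ≥ 4) = Σ C(7,k) p^k (1−p)^(7−k) over k:
  k=4: C(7,4)·0.748^4·0.252^3 = 0.175338
  k=5: C(7,5)·0.748^5·0.252^2 = 0.312269
  k=6: C(7,6)·0.748^6·0.252^1 = 0.308964
  k=7: C(7,7)·0.748^7·0.252^0 = 0.131012
Total = 0.927583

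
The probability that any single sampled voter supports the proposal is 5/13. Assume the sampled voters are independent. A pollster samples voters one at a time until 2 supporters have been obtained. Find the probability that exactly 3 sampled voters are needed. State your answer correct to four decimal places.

0.1821

Y = trial on which the second success occurs; negative binomial, r=2, p=0.384615.
P(Y=3) = C(2,1) · p^2 · (1−p)^1
= 2 · 0.14793 · 0.61538 = 0.182066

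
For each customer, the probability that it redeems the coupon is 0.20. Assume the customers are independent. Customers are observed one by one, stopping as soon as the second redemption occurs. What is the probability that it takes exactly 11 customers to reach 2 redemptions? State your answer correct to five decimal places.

Y = trial on which the second success occurs; negative binomial, r=2, p=0.20.
P(Y=11) = C(10,1) · p^2 · (1−p)^9
= 10 · 0.04 · 0.13422 = 0.0536871

0.05369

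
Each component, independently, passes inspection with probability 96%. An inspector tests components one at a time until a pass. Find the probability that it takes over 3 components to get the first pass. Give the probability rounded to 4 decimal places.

0.0001

Y = number of components to the first success; geometric, p = 0.96.
P(Y > 3) = P(first 3 all fail) = (1−p)^3 = 0.000064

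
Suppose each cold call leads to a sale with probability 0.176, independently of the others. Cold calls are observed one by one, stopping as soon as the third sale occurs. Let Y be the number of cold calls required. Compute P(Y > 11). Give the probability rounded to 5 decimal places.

Needing more than 11 cold calls ⇔ fewer than 3 successes in the first 11. With X ~ Binomial(11, 0.176), P(Y > 11) = P(X ≤ 2).
  k=0: C(11,0)·0.176^0·0.824^11 = 0.1189048
  k=1: C(11,1)·0.176^1·0.824^10 = 0.2793685
  k=2: C(11,2)·0.176^2·0.824^9 = 0.2983547
P(X ≤ 2) = 0.6966280

0.69663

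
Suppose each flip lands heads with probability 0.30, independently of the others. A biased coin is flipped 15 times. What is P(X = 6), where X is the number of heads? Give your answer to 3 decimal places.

0.147

X ~ Binomial(n=15, p=0.30).
P(X=6) = C(15,6) · p^6 · (1−p)^9
= 5005 · 0.000729 · 0.040354 = 0.14724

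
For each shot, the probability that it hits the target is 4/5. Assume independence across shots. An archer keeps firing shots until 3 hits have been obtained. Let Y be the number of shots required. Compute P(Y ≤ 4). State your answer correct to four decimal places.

Finishing within 4 shots ⇔ at least 3 successes in the first 4. With X ~ Binomial(4, 0.80), P(Y ≤ 4) = 1 − P(X ≤ 2).
  k=0: C(4,0)·0.80^0·0.20^4 = 0.001600
  k=1: C(4,1)·0.80^1·0.20^3 = 0.025600
  k=2: C(4,2)·0.80^2·0.20^2 = 0.153600
1 − 0.180800 = 0.819200

0.8192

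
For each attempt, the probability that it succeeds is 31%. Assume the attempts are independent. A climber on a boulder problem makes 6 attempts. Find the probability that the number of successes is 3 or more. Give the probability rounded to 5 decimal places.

0.27443

X ~ Binomial(6, 0.31); P(X ≥ 3) = Σ C(6,k) p^k (1−p)^(6−k) over k:
  k=3: C(6,3)·0.31^3·0.69^3 = 0.1957322
  k=4: C(6,4)·0.31^4·0.69^2 = 0.0659533
  k=5: C(6,5)·0.31^5·0.69^1 = 0.0118525
  k=6: C(6,6)·0.31^6·0.69^0 = 0.0008875
Total = 0.2744255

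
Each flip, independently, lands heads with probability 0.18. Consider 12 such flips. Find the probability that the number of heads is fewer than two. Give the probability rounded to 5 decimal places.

X ~ Binomial(12, 0.18); P(X ≤ 1) = Σ C(12,k) p^k (1−p)^(12−k) over k:
  k=0: C(12,0)·0.18^0·0.82^12 = 0.0924201
  k=1: C(12,1)·0.18^1·0.82^11 = 0.2434480
Total = 0.3358680

0.33587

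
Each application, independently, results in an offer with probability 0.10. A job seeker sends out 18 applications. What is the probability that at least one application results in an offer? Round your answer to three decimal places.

P(at least one) = 1 − P(none) = 1 − (1 − 0.10)^18
= 1 − 0.15009 = 0.84991

0.850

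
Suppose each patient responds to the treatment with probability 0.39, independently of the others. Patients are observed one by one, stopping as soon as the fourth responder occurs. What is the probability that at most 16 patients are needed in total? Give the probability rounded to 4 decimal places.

0.9241

Finishing within 16 patients ⇔ at least 4 successes in the first 16. With X ~ Binomial(16, 0.39), P(Y ≤ 16) = 1 − P(X ≤ 3).
  k=0: C(16,0)·0.39^0·0.61^16 = 0.000368
  k=1: C(16,1)·0.39^1·0.61^15 = 0.003760
  k=2: C(16,2)·0.39^2·0.61^14 = 0.018027
  k=3: C(16,3)·0.39^3·0.61^13 = 0.053786
1 − 0.075940 = 0.924060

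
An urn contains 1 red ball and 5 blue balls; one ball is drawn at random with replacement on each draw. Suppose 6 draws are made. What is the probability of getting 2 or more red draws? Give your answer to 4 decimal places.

0.2632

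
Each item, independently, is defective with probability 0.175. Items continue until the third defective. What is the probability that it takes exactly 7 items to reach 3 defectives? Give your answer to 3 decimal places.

0.037

Y = trial on which the third success occurs; negative binomial, r=3, p=0.175.
P(Y=7) = C(6,2) · p^3 · (1−p)^4
= 15 · 0.0053594 · 0.46325 = 0.03724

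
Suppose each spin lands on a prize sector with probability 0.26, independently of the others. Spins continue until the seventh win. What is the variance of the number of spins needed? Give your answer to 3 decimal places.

Y = total spins until the seventh success; negative binomial with r=7, p=0.26.
Var(Y) = r(1−p)/p² = 7·0.74 / 0.26² = 76.62722

76.627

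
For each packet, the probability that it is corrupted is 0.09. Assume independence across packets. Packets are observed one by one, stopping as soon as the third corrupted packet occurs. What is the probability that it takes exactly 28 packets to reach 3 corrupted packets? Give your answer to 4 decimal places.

Y = trial on which the third success occurs; negative binomial, r=3, p=0.09.
P(Y=28) = C(27,2) · p^3 · (1−p)^25
= 351 · 0.000729 · 0.094631 = 0.024214

0.0242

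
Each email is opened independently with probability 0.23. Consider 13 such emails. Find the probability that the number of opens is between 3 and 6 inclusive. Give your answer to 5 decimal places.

X ~ Binomial(13, 0.23); P(3 ≤ X ≤ 6) = Σ C(13,k) p^k (1−p)^(13−k) over k:
  k=3: C(13,3)·0.23^3·0.77^10 = 0.2549510
  k=4: C(13,4)·0.23^4·0.77^9 = 0.1903855
  k=5: C(13,5)·0.23^5·0.77^8 = 0.1023631
  k=6: C(13,6)·0.23^6·0.77^7 = 0.0407680
Total = 0.5884677

0.58847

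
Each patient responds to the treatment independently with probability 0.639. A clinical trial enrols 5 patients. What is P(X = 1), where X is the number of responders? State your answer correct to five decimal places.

0.05426

X ~ Binomial(n=5, p=0.639).
P(X=1) = C(5,1) · p^1 · (1−p)^4
= 5 · 0.639 · 0.016984 = 0.0542625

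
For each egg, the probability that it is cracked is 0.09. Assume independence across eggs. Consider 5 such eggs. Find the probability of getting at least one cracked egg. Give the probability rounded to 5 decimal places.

P(at least one) = 1 − P(none) = 1 − (1 − 0.09)^5
= 1 − 0.6240321 = 0.3759679

0.37597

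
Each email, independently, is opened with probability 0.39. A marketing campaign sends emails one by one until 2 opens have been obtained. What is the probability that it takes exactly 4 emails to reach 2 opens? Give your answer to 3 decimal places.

Y = trial on which the second success occurs; negative binomial, r=2, p=0.39.
P(Y=4) = C(3,1) · p^2 · (1−p)^2
= 3 · 0.1521 · 0.3721 = 0.16979

0.170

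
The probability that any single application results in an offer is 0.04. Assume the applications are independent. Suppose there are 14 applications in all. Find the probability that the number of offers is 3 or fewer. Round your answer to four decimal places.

X ~ Binomial(14, 0.04); P(X ≤ 3) = Σ C(14,k) p^k (1−p)^(14−k) over k:
  k=0: C(14,0)·0.04^0·0.96^14 = 0.564673
  k=1: C(14,1)·0.04^1·0.96^13 = 0.329393
  k=2: C(14,2)·0.04^2·0.96^12 = 0.089211
  k=3: C(14,3)·0.04^3·0.96^11 = 0.014868
Total = 0.998145

0.9981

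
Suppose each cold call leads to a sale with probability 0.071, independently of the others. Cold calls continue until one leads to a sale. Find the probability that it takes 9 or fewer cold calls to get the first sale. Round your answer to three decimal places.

0.485

Y = number of cold calls to the first success; geometric, p = 0.071.
P(Y ≤ 9) = 1 − (1−p)^9 = 1 − 0.51540 = 0.48460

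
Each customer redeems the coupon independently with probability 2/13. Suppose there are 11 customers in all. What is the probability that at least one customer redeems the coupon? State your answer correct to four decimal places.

0.8408

P(at least one) = 1 − P(none) = 1 − (1 − 0.153846)^11
= 1 − 0.159200 = 0.840800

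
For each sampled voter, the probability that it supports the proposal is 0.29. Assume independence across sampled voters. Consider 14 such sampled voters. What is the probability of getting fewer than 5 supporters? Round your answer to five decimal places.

0.61681

X ~ Binomial(14, 0.29); P(X ≤ 4) = Σ C(14,k) p^k (1−p)^(14−k) over k:
  k=0: C(14,0)·0.29^0·0.71^14 = 0.0082721
  k=1: C(14,1)·0.29^1·0.71^13 = 0.0473026
  k=2: C(14,2)·0.29^2·0.71^12 = 0.1255849
  k=3: C(14,3)·0.29^3·0.71^11 = 0.2051810
  k=4: C(14,4)·0.29^4·0.71^10 = 0.2304674
Total = 0.6168081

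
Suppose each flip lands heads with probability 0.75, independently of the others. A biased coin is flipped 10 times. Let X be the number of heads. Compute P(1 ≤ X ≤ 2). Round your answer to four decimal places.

0.0004

X ~ Binomial(10, 0.75); P(1 ≤ X ≤ 2) = Σ C(10,k) p^k (1−p)^(10−k) over k:
  k=1: C(10,1)·0.75^1·0.25^9 = 0.000029
  k=2: C(10,2)·0.75^2·0.25^8 = 0.000386
Total = 0.000415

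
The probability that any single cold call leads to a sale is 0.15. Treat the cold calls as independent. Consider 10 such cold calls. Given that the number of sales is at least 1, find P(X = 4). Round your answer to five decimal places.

X ~ Binomial(10, 0.15). Want P(X=4 | X≥1) = P(X=4) / P(X≥1).
P(X=4) = C(10,4)·0.15^4·0.85^6 = 0.0400957
P(X≥1) = 1 − 0.1968744 = 0.8031256
Ratio = 0.0400957 / 0.8031256 = 0.0499246

0.04992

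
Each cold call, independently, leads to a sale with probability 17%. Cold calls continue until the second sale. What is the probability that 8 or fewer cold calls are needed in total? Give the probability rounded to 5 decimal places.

0.40572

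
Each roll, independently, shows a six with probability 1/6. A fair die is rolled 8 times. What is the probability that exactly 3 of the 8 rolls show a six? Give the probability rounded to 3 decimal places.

0.104

X ~ Binomial(n=8, p=0.166667).
P(X=3) = C(8,3) · p^3 · (1−p)^5
= 56 · 0.0046296 · 0.40188 = 0.10419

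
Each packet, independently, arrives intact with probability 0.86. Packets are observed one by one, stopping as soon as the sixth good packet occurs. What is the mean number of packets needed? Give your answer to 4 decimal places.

6.9767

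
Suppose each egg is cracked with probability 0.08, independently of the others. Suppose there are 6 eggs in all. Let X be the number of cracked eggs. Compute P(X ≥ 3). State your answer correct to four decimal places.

X ~ Binomial(6, 0.08); P(X ≥ 3) = Σ C(6,k) p^k (1−p)^(6−k) over k:
  k=3: C(6,3)·0.08^3·0.92^3 = 0.007974
  k=4: C(6,4)·0.08^4·0.92^2 = 0.000520
  k=5: C(6,5)·0.08^5·0.92^1 = 0.000018
  k=6: C(6,6)·0.08^6·0.92^0 = 0.000000
Total = 0.008512

0.0085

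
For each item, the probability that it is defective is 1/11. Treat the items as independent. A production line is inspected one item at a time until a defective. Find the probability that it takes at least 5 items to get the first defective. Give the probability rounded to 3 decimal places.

0.683

Y = number of items to the first success; geometric, p = 0.090909.
P(Y > 4) = P(first 4 all fail) = (1−p)^4 = 0.68301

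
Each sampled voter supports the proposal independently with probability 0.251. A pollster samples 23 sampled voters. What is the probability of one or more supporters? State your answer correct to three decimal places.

0.999

P(at least one) = 1 − P(none) = 1 − (1 − 0.251)^23
= 1 − 0.00130 = 0.99870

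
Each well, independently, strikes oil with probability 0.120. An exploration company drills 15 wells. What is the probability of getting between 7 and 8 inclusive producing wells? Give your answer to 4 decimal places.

X ~ Binomial(15, 0.12); P(7 ≤ X ≤ 8) = Σ C(15,k) p^k (1−p)^(15−k) over k:
  k=7: C(15,7)·0.12^7·0.88^8 = 0.000829
  k=8: C(15,8)·0.12^8·0.88^7 = 0.000113
Total = 0.000942

0.0009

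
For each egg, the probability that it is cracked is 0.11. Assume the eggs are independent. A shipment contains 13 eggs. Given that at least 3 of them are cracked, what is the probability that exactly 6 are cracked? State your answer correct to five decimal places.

X ~ Binomial(13, 0.11). Want P(X=6 | X≥3) = P(X=6) / P(X≥3).
P(X=6) = C(13,6)·0.11^6·0.89^7 = 0.0013446
P(X≥3) = 1 − 0.2198215 − 0.3531963 − 0.2619208 = 0.1650614
Ratio = 0.0013446 / 0.1650614 = 0.0081463

0.00815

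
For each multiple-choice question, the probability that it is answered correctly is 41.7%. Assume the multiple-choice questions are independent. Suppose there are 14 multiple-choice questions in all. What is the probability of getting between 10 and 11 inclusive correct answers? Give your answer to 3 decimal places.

0.023

X ~ Binomial(14, 0.417); P(10 ≤ X ≤ 11) = Σ C(14,k) p^k (1−p)^(14−k) over k:
  k=10: C(14,10)·0.417^10·0.583^4 = 0.01839
  k=11: C(14,11)·0.417^11·0.583^3 = 0.00478
Total = 0.02317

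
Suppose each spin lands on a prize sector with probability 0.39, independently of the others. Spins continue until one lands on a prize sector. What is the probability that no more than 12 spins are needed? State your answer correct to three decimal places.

Y = number of spins to the first success; geometric, p = 0.39.
P(Y ≤ 12) = 1 − (1−p)^12 = 1 − 0.00265 = 0.99735

0.997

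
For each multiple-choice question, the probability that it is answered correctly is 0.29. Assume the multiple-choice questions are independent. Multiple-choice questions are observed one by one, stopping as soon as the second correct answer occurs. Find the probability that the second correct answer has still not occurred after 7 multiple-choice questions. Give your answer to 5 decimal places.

Needing more than 7 multiple-choice questions ⇔ fewer than 2 successes in the first 7. With X ~ Binomial(7, 0.29), P(Y > 7) = P(X ≤ 1).
  k=0: C(7,0)·0.29^0·0.71^7 = 0.0909512
  k=1: C(7,1)·0.29^1·0.71^6 = 0.2600436
P(X ≤ 1) = 0.3509948

0.35099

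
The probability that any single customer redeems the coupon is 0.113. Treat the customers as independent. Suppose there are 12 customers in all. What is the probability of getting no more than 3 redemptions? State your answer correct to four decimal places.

X ~ Binomial(12, 0.113); P(X ≤ 3) = Σ C(12,k) p^k (1−p)^(12−k) over k:
  k=0: C(12,0)·0.113^0·0.887^12 = 0.237183
  k=1: C(12,1)·0.113^1·0.887^11 = 0.362593
  k=2: C(12,2)·0.113^2·0.887^10 = 0.254060
  k=3: C(12,3)·0.113^3·0.887^9 = 0.107887
Total = 0.961724

0.9617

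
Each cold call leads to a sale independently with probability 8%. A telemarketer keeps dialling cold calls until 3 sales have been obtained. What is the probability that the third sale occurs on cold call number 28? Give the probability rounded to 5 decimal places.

Y = trial on which the third success occurs; negative binomial, r=3, p=0.08.
P(Y=28) = C(27,2) · p^3 · (1−p)^25
= 351 · 0.000512 · 0.12436 = 0.0223498

0.02235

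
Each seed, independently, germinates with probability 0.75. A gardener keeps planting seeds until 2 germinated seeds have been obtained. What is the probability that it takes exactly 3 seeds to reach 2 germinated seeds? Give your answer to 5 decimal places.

0.28125

Y = trial on which the second success occurs; negative binomial, r=2, p=0.75.
P(Y=3) = C(2,1) · p^2 · (1−p)^1
= 2 · 0.5625 · 0.25 = 0.2812500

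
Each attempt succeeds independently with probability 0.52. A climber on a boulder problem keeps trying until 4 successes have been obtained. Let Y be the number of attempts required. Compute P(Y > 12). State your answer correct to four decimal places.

0.0555

Needing more than 12 attempts ⇔ fewer than 4 successes in the first 12. With X ~ Binomial(12, 0.52), P(Y > 12) = P(X ≤ 3).
  k=0: C(12,0)·0.52^0·0.48^12 = 0.000150
  k=1: C(12,1)·0.52^1·0.48^11 = 0.001945
  k=2: C(12,2)·0.52^2·0.48^10 = 0.011587
  k=3: C(12,3)·0.52^3·0.48^9 = 0.041841
P(X ≤ 3) = 0.055522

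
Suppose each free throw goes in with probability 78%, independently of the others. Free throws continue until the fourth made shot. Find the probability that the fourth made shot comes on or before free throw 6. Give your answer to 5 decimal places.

0.87504

Finishing within 6 free throws ⇔ at least 4 successes in the first 6. With X ~ Binomial(6, 0.78), P(Y ≤ 6) = 1 − P(X ≤ 3).
  k=0: C(6,0)·0.78^0·0.22^6 = 0.0001134
  k=1: C(6,1)·0.78^1·0.22^5 = 0.0024119
  k=2: C(6,2)·0.78^2·0.22^4 = 0.0213782
  k=3: C(6,3)·0.78^3·0.22^3 = 0.1010606
1 − 0.1249641 = 0.8750359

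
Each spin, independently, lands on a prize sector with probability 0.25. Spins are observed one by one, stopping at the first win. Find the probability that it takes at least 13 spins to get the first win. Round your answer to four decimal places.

0.0317

Y = number of spins to the first success; geometric, p = 0.25.
P(Y > 12) = P(first 12 all fail) = (1−p)^12 = 0.031676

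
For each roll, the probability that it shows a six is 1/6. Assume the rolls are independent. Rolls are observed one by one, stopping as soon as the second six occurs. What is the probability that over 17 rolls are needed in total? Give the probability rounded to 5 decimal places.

Needing more than 17 rolls ⇔ fewer than 2 successes in the first 17. With X ~ Binomial(17, 0.166667), P(Y > 17) = P(X ≤ 1).
  k=0: C(17,0)·0.166667^0·0.833333^17 = 0.0450732
  k=1: C(17,1)·0.166667^1·0.833333^16 = 0.1532490
P(X ≤ 1) = 0.1983223

0.19832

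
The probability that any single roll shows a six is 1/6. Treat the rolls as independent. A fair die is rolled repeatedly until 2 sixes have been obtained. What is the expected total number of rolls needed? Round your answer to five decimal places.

Y = total rolls until the second success; negative binomial with r=2, p=0.166667.
E[Y] = r / p = 2 / 0.166667 = 12.0000000

12.00000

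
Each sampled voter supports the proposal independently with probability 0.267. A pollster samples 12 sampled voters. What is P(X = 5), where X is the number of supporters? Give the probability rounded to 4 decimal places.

0.1222

X ~ Binomial(n=12, p=0.267).
P(X=5) = C(12,5) · p^5 · (1−p)^7
= 792 · 0.0013569 · 0.11369 = 0.122183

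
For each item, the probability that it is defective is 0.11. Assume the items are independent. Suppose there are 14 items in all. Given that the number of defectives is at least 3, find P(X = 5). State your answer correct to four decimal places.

X ~ Binomial(14, 0.11). Want P(X=5 | X≥3) = P(X=5) / P(X≥3).
P(X=5) = C(14,5)·0.11^5·0.89^9 = 0.011296
P(X≥3) = 1 − 0.195641 − 0.338525 − 0.271961 = 0.193873
Ratio = 0.011296 / 0.193873 = 0.058267

0.0583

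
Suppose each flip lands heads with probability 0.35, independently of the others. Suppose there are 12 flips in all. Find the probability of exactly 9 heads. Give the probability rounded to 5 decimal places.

0.00476

X ~ Binomial(n=12, p=0.35).
P(X=9) = C(12,9) · p^9 · (1−p)^3
= 220 · 7.8816e-05 · 0.27463 = 0.0047618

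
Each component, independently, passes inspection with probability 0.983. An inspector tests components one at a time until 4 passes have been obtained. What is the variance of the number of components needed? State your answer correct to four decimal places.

0.0704

Y = total components until the fourth success; negative binomial with r=4, p=0.983.
Var(Y) = r(1−p)/p² = 4·0.017 / 0.983² = 0.070372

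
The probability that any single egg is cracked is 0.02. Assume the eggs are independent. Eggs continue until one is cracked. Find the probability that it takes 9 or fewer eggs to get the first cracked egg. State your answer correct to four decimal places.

0.1663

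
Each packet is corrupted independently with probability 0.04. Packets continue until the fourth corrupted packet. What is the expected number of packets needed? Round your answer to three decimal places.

100.000

Y = total packets until the fourth success; negative binomial with r=4, p=0.04.
E[Y] = r / p = 4 / 0.04 = 100.00000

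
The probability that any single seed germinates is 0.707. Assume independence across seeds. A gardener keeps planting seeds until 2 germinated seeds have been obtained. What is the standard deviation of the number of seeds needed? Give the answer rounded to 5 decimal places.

1.08275

Y = total seeds until the second success; negative binomial with r=2, p=0.707.
SD(Y) = √[r(1−p)/p²] = √(1.1723541) = 1.0827530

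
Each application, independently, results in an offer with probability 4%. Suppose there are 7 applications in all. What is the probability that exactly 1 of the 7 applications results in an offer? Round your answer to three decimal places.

0.219

X ~ Binomial(n=7, p=0.04).
P(X=1) = C(7,1) · p^1 · (1−p)^6
= 7 · 0.04 · 0.78276 = 0.21917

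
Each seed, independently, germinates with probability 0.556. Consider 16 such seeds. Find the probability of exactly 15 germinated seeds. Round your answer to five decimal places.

X ~ Binomial(n=16, p=0.556).
P(X=15) = C(16,15) · p^15 · (1−p)^1
= 16 · 0.00015001 · 0.444 = 0.0010657

0.00107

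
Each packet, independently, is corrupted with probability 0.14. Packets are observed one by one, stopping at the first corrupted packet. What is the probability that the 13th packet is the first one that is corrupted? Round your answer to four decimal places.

Geometric (trials to first success), p = 0.14.
P(Y = 13) = (1−p)^12 · p = 0.16367 · 0.14 = 0.022914

0.0229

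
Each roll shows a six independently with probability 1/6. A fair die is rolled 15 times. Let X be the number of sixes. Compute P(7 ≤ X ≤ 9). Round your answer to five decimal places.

X ~ Binomial(15, 0.166667); P(7 ≤ X ≤ 9) = Σ C(15,k) p^k (1−p)^(15−k) over k:
  k=7: C(15,7)·0.166667^7·0.833333^8 = 0.0053461
  k=8: C(15,8)·0.166667^8·0.833333^7 = 0.0010692
  k=9: C(15,9)·0.166667^9·0.833333^6 = 0.0001663
Total = 0.0065817

0.00658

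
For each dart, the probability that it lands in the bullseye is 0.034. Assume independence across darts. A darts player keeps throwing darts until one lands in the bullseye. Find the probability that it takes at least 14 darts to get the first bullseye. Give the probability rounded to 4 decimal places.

0.6378

Y = number of darts to the first success; geometric, p = 0.034.
P(Y > 13) = P(first 13 all fail) = (1−p)^13 = 0.637827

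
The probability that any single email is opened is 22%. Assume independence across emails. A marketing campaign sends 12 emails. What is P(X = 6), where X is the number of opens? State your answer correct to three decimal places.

0.024

X ~ Binomial(n=12, p=0.22).
P(X=6) = C(12,6) · p^6 · (1−p)^6
= 924 · 0.00011338 · 0.2252 = 0.02359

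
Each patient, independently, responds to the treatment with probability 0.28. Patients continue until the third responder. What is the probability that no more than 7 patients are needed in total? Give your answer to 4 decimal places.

0.3081

Finishing within 7 patients ⇔ at least 3 successes in the first 7. With X ~ Binomial(7, 0.28), P(Y ≤ 7) = 1 − P(X ≤ 2).
  k=0: C(7,0)·0.28^0·0.72^7 = 0.100306
  k=1: C(7,1)·0.28^1·0.72^6 = 0.273056
  k=2: C(7,2)·0.28^2·0.72^5 = 0.318565
1 − 0.691927 = 0.308073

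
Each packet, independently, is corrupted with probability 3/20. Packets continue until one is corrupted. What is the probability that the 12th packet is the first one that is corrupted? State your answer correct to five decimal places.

0.02510

Geometric (trials to first success), p = 0.15.
P(Y = 12) = (1−p)^11 · p = 0.16734 · 0.15 = 0.0251015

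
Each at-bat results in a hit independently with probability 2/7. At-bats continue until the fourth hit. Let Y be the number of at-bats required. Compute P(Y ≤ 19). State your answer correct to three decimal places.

Finishing within 19 at-bats ⇔ at least 4 successes in the first 19. With X ~ Binomial(19, 0.285714), P(Y ≤ 19) = 1 − P(X ≤ 3).
  k=0: C(19,0)·0.285714^0·0.714286^19 = 0.00167
  k=1: C(19,1)·0.285714^1·0.714286^18 = 0.01272
  k=2: C(19,2)·0.285714^2·0.714286^17 = 0.04578
  k=3: C(19,3)·0.285714^3·0.714286^16 = 0.10377
1 − 0.16394 = 0.83606

0.836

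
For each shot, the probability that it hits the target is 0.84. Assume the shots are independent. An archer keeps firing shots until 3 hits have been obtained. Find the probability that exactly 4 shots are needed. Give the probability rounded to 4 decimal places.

Y = trial on which the third success occurs; negative binomial, r=3, p=0.84.
P(Y=4) = C(3,2) · p^3 · (1−p)^1
= 3 · 0.5927 · 0.16 = 0.284498

0.2845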